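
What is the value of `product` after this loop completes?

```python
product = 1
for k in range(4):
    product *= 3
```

3^4 = 81
`product` takes the values: 1 → 3 → 9 → 27 → 81

Answer: 81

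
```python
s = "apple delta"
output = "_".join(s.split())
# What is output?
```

Trace:
`s = "apple delta"` → s = 'apple delta'
`output = "_".join(s.split())` → output = 'apple_delta'
So output = 'apple_delta'

Answer: 'apple_delta'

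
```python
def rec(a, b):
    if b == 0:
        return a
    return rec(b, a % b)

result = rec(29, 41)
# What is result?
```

rec(29, 41) -> rec(41, 29) -> rec(29, 12) -> rec(12, 5) -> rec(5, 2) -> rec(2, 1) -> rec(1, 0) -> 1

Answer: 1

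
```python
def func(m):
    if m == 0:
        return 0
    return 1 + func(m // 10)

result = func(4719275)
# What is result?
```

Count of digits of 4719275: 7

Answer: 7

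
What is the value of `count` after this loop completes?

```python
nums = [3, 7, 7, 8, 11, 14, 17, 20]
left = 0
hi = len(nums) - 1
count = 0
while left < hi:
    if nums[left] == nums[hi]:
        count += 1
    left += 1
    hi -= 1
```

Count matching pairs from ends
`count` takes the values: 0

Answer: 0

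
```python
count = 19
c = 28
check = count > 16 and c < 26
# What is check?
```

Trace:
`count = 19` → count = 19
`c = 28` → c = 28
`check = count > 16 and c < 26` → check = False
So check = False

Answer: False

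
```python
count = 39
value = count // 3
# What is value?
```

Trace:
`count = 39` → count = 39
`value = count // 3` → value = 13
So value = 13

Answer: 13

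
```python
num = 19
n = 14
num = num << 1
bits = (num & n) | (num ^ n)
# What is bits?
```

Trace:
`num = 19` → num = 19
`n = 14` → n = 14
`num = num << 1` → num = 38
`bits = (num & n) | (num ^ n)` → bits = 46
So bits = 46

Answer: 46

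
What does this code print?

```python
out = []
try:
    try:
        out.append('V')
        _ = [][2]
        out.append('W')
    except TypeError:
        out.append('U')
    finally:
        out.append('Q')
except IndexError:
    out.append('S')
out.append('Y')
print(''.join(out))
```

Execution trace: 'V' (try body) → 'Q' (finally) → 'S' (outer except IndexError) → 'Y' (after the try/except). Output: VQSY

Answer: VQSY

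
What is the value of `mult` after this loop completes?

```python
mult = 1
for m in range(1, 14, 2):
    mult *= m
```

Product of 1, 3, 5, ... up to 13
`mult` takes the values: 1 → 3 → 15 → 105 → 945 → 10395 → 135135

Answer: 135135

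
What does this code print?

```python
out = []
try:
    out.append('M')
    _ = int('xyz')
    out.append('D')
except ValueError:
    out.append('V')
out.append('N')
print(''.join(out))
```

Execution trace: 'M' (try body) → 'V' (except ValueError) → 'N' (after the try/except). Output: MVN

Answer: MVN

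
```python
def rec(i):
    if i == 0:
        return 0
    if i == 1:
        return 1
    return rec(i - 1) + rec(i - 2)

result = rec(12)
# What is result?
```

Build up from base cases: rec(0)=0, rec(1)=1, rec(2)=1, rec(3)=2, rec(4)=3, rec(5)=5, rec(6)=8, ..., rec(12)=144

Answer: 144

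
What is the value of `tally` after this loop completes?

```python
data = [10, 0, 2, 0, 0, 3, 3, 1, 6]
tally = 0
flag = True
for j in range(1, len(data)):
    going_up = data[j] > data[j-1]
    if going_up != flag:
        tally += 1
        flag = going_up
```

Count direction changes in [10, 0, 2, 0, 0, 3, 3, 1, 6]
`tally` takes the values: 0 → 1 → 2 → 3 → 4 → 5 → 6

Answer: 6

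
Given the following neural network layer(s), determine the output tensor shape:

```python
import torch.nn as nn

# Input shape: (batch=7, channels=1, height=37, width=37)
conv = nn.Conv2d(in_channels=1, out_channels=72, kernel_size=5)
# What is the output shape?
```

Input: (7, 1, 37, 37) -> Output: (7, 72, 33, 33)

Answer: (7, 72, 33, 33)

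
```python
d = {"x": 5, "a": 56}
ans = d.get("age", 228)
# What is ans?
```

Trace:
`d = {"x": 5, "a": 56}` → d = {'x': 5, 'a': 56}
`ans = d.get("age", 228)` → ans = 228
So ans = 228

Answer: 228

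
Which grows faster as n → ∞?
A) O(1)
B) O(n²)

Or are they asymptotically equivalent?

O(1) vs O(n²): Higher order terms dominate.

Answer: B) O(n²) grows faster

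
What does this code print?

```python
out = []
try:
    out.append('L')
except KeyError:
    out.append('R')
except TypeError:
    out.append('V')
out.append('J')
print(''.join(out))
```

Execution trace: 'L' (try body, no exception) → 'J' (after the try/except). Output: LJ

Answer: LJ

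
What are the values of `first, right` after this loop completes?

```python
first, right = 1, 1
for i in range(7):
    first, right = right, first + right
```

Fibonacci: after 7 iterations
`first, right` takes the values: (1, 1) → (1, 2) → (2, 3) → (3, 5) → (5, 8) → (8, 13) → (13, 21) → (21, 34)

Answer: 21, 34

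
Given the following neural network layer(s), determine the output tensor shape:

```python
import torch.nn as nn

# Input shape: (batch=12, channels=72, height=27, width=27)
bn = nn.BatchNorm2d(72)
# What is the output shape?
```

Input: (12, 72, 27, 27) -> Output: (12, 72, 27, 27)

Answer: (12, 72, 27, 27)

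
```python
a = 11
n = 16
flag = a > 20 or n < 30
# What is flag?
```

Trace:
`a = 11` → a = 11
`n = 16` → n = 16
`flag = a > 20 or n < 30` → flag = True
So flag = True

Answer: True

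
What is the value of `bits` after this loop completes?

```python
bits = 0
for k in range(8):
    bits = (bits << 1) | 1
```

Build 8 consecutive 1-bits: 0b11111111
`bits` takes the values: 0 → 1 → 3 → 7 → 15 → 31 → 63 → 127 → 255

Answer: 255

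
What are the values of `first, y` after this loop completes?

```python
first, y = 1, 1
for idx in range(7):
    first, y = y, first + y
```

Fibonacci: after 7 iterations
`first, y` takes the values: (1, 1) → (1, 2) → (2, 3) → (3, 5) → (5, 8) → (8, 13) → (13, 21) → (21, 34)

Answer: 21, 34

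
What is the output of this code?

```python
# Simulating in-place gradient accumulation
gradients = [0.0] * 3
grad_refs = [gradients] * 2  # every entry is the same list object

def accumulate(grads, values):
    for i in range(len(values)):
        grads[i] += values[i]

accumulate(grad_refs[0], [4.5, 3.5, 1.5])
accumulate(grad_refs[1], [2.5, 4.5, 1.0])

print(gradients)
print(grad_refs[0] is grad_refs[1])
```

Key concept: gradient accumulation aliasing.
Step by step:
`gradients = [0.0] * 3` → gradients = [0.0, 0.0, 0.0]
`grad_refs = [gradients] * 2` → grad_refs = [[0.0, 0.0, 0.0], [0.0, 0.0, 0.0]]
`accumulate(grad_refs[0], [4.5, 3.5, 1.5])` → gradients = [4.5, 3.5, 1.5]; grad_refs = [[4.5, 3.5, 1.5], [4.5, 3.5, 1.5]]
`accumulate(grad_refs[1], [2.5, 4.5, 1.0])` → gradients = [7.0, 8.0, 2.5]; grad_refs = [[7.0, 8.0, 2.5], [7.0, 8.0, 2.5]]
`print(gradients)` → prints [7.0, 8.0, 2.5]
`print(grad_refs[0] is grad_refs[1])` → prints True

Answer:
[7.0, 8.0, 2.5]
True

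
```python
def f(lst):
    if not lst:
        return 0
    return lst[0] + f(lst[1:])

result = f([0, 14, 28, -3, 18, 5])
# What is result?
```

0 + 14 + 28 + (-3) + 18 + 5 + 0 = 62

Answer: 62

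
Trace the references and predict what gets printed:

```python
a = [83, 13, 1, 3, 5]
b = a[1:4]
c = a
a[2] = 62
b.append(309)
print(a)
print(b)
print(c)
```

Key concept: slice vs alias.
Step by step:
`a = [83, 13, 1, 3, 5]` → a = [83, 13, 1, 3, 5]
`b = a[1:4]` → b = [13, 1, 3]
`c = a` → c = [83, 13, 1, 3, 5] (same object as a)
`a[2] = 62` → a = [83, 13, 62, 3, 5] (same object as c); c = [83, 13, 62, 3, 5] (same object as a)
`b.append(309)` → b = [13, 1, 3, 309]
`print(a)` → prints [83, 13, 62, 3, 5]
`print(b)` → prints [13, 1, 3, 309]
`print(c)` → prints [83, 13, 62, 3, 5]

Answer:
[83, 13, 62, 3, 5]
[13, 1, 3, 309]
[83, 13, 62, 3, 5]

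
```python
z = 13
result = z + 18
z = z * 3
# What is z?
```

Trace:
`z = 13` → z = 13
`result = z + 18` → result = 31
`z = z * 3` → z = 39
So z = 39

Answer: 39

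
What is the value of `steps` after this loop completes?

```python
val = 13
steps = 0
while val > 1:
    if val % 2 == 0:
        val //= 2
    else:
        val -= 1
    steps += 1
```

Steps to reduce 13 to 1
`steps` takes the values: 0 → 1 → 2 → 3 → 4 → 5

Answer: 5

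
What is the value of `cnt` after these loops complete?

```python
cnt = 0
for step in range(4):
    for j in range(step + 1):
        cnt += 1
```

Triangle: 1 + 2 + ... + 4
`cnt` takes the values: 0 → 1 → 2 → 3 → 4 → 5 → 6 → 7 → 8 → 9 → 10

Answer: 10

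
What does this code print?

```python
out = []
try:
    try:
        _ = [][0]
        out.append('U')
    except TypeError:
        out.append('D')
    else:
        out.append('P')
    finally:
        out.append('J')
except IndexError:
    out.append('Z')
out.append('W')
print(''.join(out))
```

Execution trace: 'J' (finally) → 'Z' (outer except IndexError) → 'W' (after the try/except). Output: JZW

Answer: JZW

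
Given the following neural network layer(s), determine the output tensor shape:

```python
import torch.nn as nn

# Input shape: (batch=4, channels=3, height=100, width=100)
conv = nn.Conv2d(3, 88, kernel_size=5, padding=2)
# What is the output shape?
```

Input: (4, 3, 100, 100) -> Output: (4, 88, 100, 100)

Answer: (4, 88, 100, 100)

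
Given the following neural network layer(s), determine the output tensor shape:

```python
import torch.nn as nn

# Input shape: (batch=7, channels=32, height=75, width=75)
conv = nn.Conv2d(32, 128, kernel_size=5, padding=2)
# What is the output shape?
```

Input: (7, 32, 75, 75) -> Output: (7, 128, 75, 75)

Answer: (7, 128, 75, 75)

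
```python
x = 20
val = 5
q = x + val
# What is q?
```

Trace:
`x = 20` → x = 20
`val = 5` → val = 5
`q = x + val` → q = 25
So q = 25

Answer: 25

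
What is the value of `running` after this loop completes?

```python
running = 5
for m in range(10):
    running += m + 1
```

Start at 5, add 1 to 10 = 60
`running` takes the values: 5 → 6 → 8 → 11 → 15 → 20 → 26 → 33 → 41 → 50 → 60

Answer: 60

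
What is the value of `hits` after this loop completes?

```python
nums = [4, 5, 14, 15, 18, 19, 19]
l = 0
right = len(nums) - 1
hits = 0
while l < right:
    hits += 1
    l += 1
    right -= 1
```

Iterations until pointers meet (list length 7)
`hits` takes the values: 0 → 1 → 2 → 3

Answer: 3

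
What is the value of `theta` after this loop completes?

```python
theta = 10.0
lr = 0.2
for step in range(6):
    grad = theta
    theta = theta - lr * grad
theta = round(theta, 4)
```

Gradient descent: w = 10.0 * (1 - 0.2)^6
`theta` takes the values: 10.0 → 8.0 → 6.4 → 5.12 → 4.096 → 3.2768 → 2.62144 → 2.6214

Answer: 2.6214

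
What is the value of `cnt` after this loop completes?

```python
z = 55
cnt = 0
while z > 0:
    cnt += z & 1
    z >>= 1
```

Count set bits in 55 (binary: 0b110111)
`cnt` takes the values: 0 → 1 → 2 → 3 → 4 → 5

Answer: 5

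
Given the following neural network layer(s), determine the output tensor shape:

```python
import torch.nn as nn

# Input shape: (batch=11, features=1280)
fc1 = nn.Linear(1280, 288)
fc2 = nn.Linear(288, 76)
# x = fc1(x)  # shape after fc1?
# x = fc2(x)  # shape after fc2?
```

Input: (11, 1280) -> after fc1: (11, 288) -> Output: (11, 76)

Answer: (11, 76)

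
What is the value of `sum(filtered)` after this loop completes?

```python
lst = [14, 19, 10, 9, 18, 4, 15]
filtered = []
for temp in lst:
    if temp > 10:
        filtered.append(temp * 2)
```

Sum of doubled values > 10
`filtered` takes the values: [] → [28] → [28, 38] → [28, 38, 36] → [28, 38, 36, 30]
So `sum(filtered)` = 132

Answer: 132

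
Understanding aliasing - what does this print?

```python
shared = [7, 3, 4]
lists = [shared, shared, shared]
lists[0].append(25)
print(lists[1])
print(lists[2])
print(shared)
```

Key concept: list of same reference.
Step by step:
`shared = [7, 3, 4]` → shared = [7, 3, 4]
`lists = [shared, shared, shared]` → lists = [[7, 3, 4], [7, 3, 4], [7, 3, 4]]
`lists[0].append(25)` → shared = [7, 3, 4, 25]; lists = [[7, 3, 4, 25], [7, 3, 4, 25], [7, 3, 4, 25]]
`print(lists[1])` → prints [7, 3, 4, 25]
`print(lists[2])` → prints [7, 3, 4, 25]
`print(shared)` → prints [7, 3, 4, 25]

Answer:
[7, 3, 4, 25]
[7, 3, 4, 25]
[7, 3, 4, 25]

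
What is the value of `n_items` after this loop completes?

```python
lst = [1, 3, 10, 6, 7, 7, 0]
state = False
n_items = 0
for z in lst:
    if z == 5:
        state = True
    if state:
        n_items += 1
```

Count elements after first 5 in [1, 3, 10, 6, 7, 7, 0]
`n_items` takes the values: 0

Answer: 0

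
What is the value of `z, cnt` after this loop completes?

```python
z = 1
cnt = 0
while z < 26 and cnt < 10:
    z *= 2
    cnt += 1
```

Double until >= 26 or 10 iterations
`z, cnt` takes the values: (1, 0) → (2, 0) → (2, 1) → (4, 1) → (4, 2) → (8, 2) → (8, 3) → (16, 3) → (16, 4) → (32, 4) → (32, 5)

Answer: 32, 5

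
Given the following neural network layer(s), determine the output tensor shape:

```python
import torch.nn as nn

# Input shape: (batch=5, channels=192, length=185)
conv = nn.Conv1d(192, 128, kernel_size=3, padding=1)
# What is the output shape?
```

Input: (5, 192, 185) -> Output: (5, 128, 185)

Answer: (5, 128, 185)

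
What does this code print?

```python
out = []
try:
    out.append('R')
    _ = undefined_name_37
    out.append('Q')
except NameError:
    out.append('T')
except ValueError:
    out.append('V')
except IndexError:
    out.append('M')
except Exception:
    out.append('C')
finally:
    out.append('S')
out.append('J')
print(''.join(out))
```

Execution trace: 'R' (try body) → 'T' (except NameError) → 'S' (finally) → 'J' (after the try/except). Output: RTSJ

Answer: RTSJ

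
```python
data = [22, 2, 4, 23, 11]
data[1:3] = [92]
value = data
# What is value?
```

Trace:
`data = [22, 2, 4, 23, 11]` → data = [22, 2, 4, 23, 11]
`data[1:3] = [92]` → data = [22, 92, 23, 11]
`value = data` → value = [22, 92, 23, 11]
So value = [22, 92, 23, 11]

Answer: [22, 92, 23, 11]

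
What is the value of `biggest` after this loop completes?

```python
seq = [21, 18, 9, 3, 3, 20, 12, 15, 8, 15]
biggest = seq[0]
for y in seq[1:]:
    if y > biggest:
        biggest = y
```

Maximum of [21, 18, 9, 3, 3, 20, 12, 15, 8, 15]
`biggest` takes the values: 21

Answer: 21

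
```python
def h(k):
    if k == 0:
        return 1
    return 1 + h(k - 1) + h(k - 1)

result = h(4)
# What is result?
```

h(k) = 1 + 2·h(k-1), h(0)=1. Closed form: (1+1)·2^4 - 1 = 31.

Answer: 31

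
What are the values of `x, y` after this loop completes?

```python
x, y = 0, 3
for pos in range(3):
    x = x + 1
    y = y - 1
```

x goes 0→3, y goes 3→0
`x, y` takes the values: (0, 3) → (1, 3) → (1, 2) → (2, 2) → (2, 1) → (3, 1) → (3, 0)

Answer: 3, 0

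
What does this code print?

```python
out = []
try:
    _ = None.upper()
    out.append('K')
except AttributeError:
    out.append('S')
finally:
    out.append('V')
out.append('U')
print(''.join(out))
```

Execution trace: 'S' (except AttributeError) → 'V' (finally) → 'U' (after the try/except). Output: SVU

Answer: SVU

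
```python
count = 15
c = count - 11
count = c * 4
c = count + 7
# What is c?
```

Trace:
`count = 15` → count = 15
`c = count - 11` → c = 4
`count = c * 4` → count = 16
`c = count + 7` → c = 23
So c = 23

Answer: 23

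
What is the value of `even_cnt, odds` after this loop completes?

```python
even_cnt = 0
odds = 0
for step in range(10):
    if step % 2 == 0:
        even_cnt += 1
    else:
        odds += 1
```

Count evens and odds in range(10)
`even_cnt, odds` takes the values: (0, 0) → (1, 0) → (1, 1) → (2, 1) → (2, 2) → (3, 2) → (3, 3) → (4, 3) → (4, 4) → (5, 4) → (5, 5)

Answer: 5, 5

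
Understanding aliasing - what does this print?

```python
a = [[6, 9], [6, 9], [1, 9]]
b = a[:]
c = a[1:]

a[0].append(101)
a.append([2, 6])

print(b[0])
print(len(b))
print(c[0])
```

Key concept: slice with nested mutation.
Step by step:
`a = [[6, 9], [6, 9], [1, 9]]` → a = [[6, 9], [6, 9], [1, 9]]
`b = a[:]` → b = [[6, 9], [6, 9], [1, 9]]
`c = a[1:]` → c = [[6, 9], [1, 9]]
`a[0].append(101)` → a = [[6, 9, 101], [6, 9], [1, 9]]; b = [[6, 9, 101], [6, 9], [1, 9]]
`a.append([2, 6])` → a = [[6, 9, 101], [6, 9], [1, 9], [2, 6]]
`print(b[0])` → prints [6, 9, 101]
`print(len(b))` → prints 3
`print(c[0])` → prints [6, 9]

Answer:
[6, 9, 101]
3
[6, 9]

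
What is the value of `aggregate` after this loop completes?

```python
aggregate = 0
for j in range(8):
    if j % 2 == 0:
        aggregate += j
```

Sum of even numbers 0 to 7
`aggregate` takes the values: 0 → 2 → 6 → 12

Answer: 12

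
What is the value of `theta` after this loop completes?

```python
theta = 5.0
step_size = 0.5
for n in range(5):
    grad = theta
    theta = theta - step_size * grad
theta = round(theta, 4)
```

Gradient descent: w = 5.0 * (1 - 0.5)^5
`theta` takes the values: 5.0 → 2.5 → 1.25 → 0.625 → 0.3125 → 0.15625 → 0.1562

Answer: 0.1562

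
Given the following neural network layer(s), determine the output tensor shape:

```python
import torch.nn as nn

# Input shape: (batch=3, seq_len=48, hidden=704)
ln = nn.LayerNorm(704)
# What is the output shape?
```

Input: (3, 48, 704) -> Output: (3, 48, 704)

Answer: (3, 48, 704)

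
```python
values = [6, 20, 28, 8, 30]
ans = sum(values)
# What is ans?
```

Trace:
`values = [6, 20, 28, 8, 30]` → values = [6, 20, 28, 8, 30]
`ans = sum(values)` → ans = 92
So ans = 92

Answer: 92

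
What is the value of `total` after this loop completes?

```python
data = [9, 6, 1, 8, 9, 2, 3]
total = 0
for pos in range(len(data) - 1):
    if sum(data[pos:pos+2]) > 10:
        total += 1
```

Count windows with sum > 10
`total` takes the values: 0 → 1 → 2 → 3

Answer: 3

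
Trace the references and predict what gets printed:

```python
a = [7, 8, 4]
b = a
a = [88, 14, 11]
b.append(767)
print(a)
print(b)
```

Key concept: rebinding vs mutation: a is rebound to a new list, b still points at the original.
Step by step:
`a = [7, 8, 4]` → a = [7, 8, 4]
`b = a` → b = [7, 8, 4] (same object as a)
`a = [88, 14, 11]` → a = [88, 14, 11]
`b.append(767)` → b = [7, 8, 4, 767]
`print(a)` → prints [88, 14, 11]
`print(b)` → prints [7, 8, 4, 767]

Answer:
[88, 14, 11]
[7, 8, 4, 767]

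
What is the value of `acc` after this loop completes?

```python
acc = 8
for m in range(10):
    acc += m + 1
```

Start at 8, add 1 to 10 = 63
`acc` takes the values: 8 → 9 → 11 → 14 → 18 → 23 → 29 → 36 → 44 → 53 → 63

Answer: 63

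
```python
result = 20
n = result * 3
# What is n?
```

Trace:
`result = 20` → result = 20
`n = result * 3` → n = 60
So n = 60

Answer: 60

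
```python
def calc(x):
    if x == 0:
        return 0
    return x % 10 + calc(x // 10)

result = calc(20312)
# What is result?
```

Sum of digits of 20312: 2 + 1 + 3 + 0 + 2 = 8

Answer: 8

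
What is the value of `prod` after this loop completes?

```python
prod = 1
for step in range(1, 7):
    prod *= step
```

6! = 720
`prod` takes the values: 1 → 2 → 6 → 24 → 120 → 720

Answer: 720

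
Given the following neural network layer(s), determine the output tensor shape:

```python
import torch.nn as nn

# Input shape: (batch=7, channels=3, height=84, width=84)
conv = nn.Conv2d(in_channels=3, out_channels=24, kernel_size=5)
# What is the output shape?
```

Input: (7, 3, 84, 84) -> Output: (7, 24, 80, 80)

Answer: (7, 24, 80, 80)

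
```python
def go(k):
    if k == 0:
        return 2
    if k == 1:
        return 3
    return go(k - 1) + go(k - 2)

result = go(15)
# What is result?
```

Build up from base cases: go(0)=2, go(1)=3, go(2)=5, go(3)=8, go(4)=13, go(5)=21, go(6)=34, ..., go(15)=2584

Answer: 2584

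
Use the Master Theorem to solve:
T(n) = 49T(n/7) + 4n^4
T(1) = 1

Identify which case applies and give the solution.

a=49, b=7, f(n)=4n^4. log_7(49) = 2. Since c=4 > 2 and the regularity condition holds (49(n/7)^4 = (49/7^4)n^4 with 49/7^4 < 1), Case 3 applies: T(n) = Θ(f(n)) = O(n^4).

Answer: O(n^4) - Case 3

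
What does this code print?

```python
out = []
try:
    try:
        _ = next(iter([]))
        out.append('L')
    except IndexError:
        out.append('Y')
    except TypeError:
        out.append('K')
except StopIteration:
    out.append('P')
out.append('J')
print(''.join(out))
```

Execution trace: 'P' (outer except StopIteration) → 'J' (after the try/except). Output: PJ

Answer: PJ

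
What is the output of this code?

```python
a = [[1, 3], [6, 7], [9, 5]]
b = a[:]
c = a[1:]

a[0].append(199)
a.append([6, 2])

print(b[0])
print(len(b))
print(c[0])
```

Key concept: slice with nested mutation.
Step by step:
`a = [[1, 3], [6, 7], [9, 5]]` → a = [[1, 3], [6, 7], [9, 5]]
`b = a[:]` → b = [[1, 3], [6, 7], [9, 5]]
`c = a[1:]` → c = [[6, 7], [9, 5]]
`a[0].append(199)` → a = [[1, 3, 199], [6, 7], [9, 5]]; b = [[1, 3, 199], [6, 7], [9, 5]]
`a.append([6, 2])` → a = [[1, 3, 199], [6, 7], [9, 5], [6, 2]]
`print(b[0])` → prints [1, 3, 199]
`print(len(b))` → prints 3
`print(c[0])` → prints [6, 7]

Answer:
[1, 3, 199]
3
[6, 7]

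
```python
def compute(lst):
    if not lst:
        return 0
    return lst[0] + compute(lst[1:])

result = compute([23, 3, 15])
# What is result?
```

23 + 3 + 15 + 0 = 41

Answer: 41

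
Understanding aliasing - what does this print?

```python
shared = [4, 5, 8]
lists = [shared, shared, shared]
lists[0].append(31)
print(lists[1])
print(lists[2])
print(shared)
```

Key concept: list of same reference.
Step by step:
`shared = [4, 5, 8]` → shared = [4, 5, 8]
`lists = [shared, shared, shared]` → lists = [[4, 5, 8], [4, 5, 8], [4, 5, 8]]
`lists[0].append(31)` → shared = [4, 5, 8, 31]; lists = [[4, 5, 8, 31], [4, 5, 8, 31], [4, 5, 8, 31]]
`print(lists[1])` → prints [4, 5, 8, 31]
`print(lists[2])` → prints [4, 5, 8, 31]
`print(shared)` → prints [4, 5, 8, 31]

Answer:
[4, 5, 8, 31]
[4, 5, 8, 31]
[4, 5, 8, 31]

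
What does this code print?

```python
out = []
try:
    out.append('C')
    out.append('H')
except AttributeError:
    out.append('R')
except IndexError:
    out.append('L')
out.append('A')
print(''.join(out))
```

Execution trace: 'C' (try body) → 'H' (try body, no exception) → 'A' (after the try/except). Output: CHA

Answer: CHA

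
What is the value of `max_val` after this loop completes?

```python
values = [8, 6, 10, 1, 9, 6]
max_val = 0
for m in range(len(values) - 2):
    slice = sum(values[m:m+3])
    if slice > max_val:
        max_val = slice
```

Max sum of 3-element window in [8, 6, 10, 1, 9, 6]
`max_val` takes the values: 0 → 24

Answer: 24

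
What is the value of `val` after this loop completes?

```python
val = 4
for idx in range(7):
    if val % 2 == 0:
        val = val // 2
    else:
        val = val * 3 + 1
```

Collatz-style transformation from 4
`val` takes the values: 4 → 2 → 1 → 4 → 2 → 1 → 4 → 2

Answer: 2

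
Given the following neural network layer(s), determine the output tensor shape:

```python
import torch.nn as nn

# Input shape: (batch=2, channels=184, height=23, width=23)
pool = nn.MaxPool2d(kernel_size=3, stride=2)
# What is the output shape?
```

Input: (2, 184, 23, 23) -> Output: (2, 184, 11, 11)

Answer: (2, 184, 11, 11)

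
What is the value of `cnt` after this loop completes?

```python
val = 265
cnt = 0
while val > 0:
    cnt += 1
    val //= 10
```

Count digits by repeated division by 10
`cnt` takes the values: 0 → 1 → 2 → 3

Answer: 3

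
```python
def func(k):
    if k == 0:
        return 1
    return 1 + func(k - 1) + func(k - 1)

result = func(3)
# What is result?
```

func(k) = 1 + 2·func(k-1), func(0)=1. Closed form: (1+1)·2^3 - 1 = 15.

Answer: 15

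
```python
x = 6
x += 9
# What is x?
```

Trace:
`x = 6` → x = 6
`x += 9` → x = 15
So x = 15

Answer: 15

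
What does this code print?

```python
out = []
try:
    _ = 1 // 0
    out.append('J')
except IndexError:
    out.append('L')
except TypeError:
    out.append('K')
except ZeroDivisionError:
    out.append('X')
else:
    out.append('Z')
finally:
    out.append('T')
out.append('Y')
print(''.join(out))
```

Execution trace: 'X' (except ZeroDivisionError) → 'T' (finally) → 'Y' (after the try/except). Output: XTY

Answer: XTY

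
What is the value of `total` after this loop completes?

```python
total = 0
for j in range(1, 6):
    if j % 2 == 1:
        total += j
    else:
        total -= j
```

Add odd, subtract even
`total` takes the values: 0 → 1 → -1 → 2 → -2 → 3

Answer: 3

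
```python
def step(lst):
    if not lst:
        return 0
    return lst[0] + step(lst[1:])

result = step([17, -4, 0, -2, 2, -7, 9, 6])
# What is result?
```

17 + (-4) + 0 + (-2) + 2 + (-7) + 9 + 6 + 0 = 21

Answer: 21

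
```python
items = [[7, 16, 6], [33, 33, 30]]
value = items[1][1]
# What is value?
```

Trace:
`items = [[7, 16, 6], [33, 33, 30]]` → items = [[7, 16, 6], [33, 33, 30]]
`value = items[1][1]` → value = 33
So value = 33

Answer: 33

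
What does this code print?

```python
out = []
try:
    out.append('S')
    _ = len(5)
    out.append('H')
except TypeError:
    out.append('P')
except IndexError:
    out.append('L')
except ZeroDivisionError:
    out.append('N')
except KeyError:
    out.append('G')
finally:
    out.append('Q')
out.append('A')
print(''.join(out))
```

Execution trace: 'S' (try body) → 'P' (except TypeError) → 'Q' (finally) → 'A' (after the try/except). Output: SPQA

Answer: SPQA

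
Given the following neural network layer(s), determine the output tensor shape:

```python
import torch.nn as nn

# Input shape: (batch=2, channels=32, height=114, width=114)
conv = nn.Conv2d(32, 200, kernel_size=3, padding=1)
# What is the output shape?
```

Input: (2, 32, 114, 114) -> Output: (2, 200, 114, 114)

Answer: (2, 200, 114, 114)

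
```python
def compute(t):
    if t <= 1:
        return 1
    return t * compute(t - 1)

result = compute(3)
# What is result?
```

compute(3) = 3 * 2 * 1 = 6

Answer: 6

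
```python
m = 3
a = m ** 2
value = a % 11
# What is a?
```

Trace:
`m = 3` → m = 3
`a = m ** 2` → a = 9
`value = a % 11` → value = 9
So a = 9

Answer: 9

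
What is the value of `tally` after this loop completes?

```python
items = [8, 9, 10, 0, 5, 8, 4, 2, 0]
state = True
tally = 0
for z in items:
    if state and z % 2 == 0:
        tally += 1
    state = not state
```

Count even values at even positions
`tally` takes the values: 0 → 1 → 2 → 3 → 4

Answer: 4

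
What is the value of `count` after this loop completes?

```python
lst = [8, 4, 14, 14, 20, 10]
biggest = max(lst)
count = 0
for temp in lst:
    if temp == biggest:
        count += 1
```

Count of max value 20 in [8, 4, 14, 14, 20, 10]
`count` takes the values: 0 → 1

Answer: 1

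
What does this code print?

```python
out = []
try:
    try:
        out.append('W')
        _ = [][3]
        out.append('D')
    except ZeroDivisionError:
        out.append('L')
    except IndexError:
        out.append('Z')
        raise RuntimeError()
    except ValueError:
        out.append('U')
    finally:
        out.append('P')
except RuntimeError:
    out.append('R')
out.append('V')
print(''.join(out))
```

Execution trace: 'W' (inner try body) → 'Z' (inner except IndexError) → 'P' (inner finally) → 'R' (outer except RuntimeError) → 'V' (after the try/except). Output: WZPRV

Answer: WZPRV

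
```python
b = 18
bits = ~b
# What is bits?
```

Trace:
`b = 18` → b = 18
`bits = ~b` → bits = -19
So bits = -19

Answer: -19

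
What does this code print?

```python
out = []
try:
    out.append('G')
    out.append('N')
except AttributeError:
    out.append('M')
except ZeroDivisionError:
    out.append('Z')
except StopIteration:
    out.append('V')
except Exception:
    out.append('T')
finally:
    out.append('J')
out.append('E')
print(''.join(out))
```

Execution trace: 'G' (try body) → 'N' (try body, no exception) → 'J' (finally) → 'E' (after the try/except). Output: GNJE

Answer: GNJE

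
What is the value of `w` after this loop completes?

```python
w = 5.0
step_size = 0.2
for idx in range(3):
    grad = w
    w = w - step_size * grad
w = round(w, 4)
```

Gradient descent: w = 5.0 * (1 - 0.2)^3
`w` takes the values: 5.0 → 4.0 → 3.2 → 2.56

Answer: 2.56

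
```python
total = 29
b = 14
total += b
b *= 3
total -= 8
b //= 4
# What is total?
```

Trace:
`total = 29` → total = 29
`b = 14` → b = 14
`total += b` → total = 43
`b *= 3` → b = 42
`total -= 8` → total = 35
`b //= 4` → b = 10
So total = 35

Answer: 35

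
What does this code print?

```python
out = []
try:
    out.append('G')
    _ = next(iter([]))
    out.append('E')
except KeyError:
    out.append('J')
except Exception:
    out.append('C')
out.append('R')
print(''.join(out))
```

Execution trace: 'G' (try body) → 'C' (except Exception) → 'R' (after the try/except). Output: GCR

Answer: GCR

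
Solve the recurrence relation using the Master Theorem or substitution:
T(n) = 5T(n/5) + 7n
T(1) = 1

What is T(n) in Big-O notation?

By Master Theorem: a=5, b=5, f(n)=7n. Since log_5(5) = 1 and f(n) = Θ(n^1), Case 2 applies. T(n) = O(n log n).

Answer: O(n log n)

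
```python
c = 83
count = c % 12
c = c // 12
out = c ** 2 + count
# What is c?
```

Trace:
`c = 83` → c = 83
`count = c % 12` → count = 11
`c = c // 12` → c = 6
`out = c ** 2 + count` → out = 47
So c = 6

Answer: 6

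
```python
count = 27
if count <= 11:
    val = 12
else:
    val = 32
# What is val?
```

Trace:
`count = 27` → count = 27
`if count <= 11: ...` → count <= 11 is False, take else branch → val = 32
So val = 32

Answer: 32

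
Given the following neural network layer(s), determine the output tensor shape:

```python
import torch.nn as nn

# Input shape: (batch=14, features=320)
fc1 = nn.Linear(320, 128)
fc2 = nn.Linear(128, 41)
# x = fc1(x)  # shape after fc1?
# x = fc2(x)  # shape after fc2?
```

Input: (14, 320) -> after fc1: (14, 128) -> Output: (14, 41)

Answer: (14, 41)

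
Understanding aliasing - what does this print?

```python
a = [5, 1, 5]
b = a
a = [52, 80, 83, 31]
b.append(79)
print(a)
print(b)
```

Key concept: rebinding vs mutation: a is rebound to a new list, b still points at the original.
Step by step:
`a = [5, 1, 5]` → a = [5, 1, 5]
`b = a` → b = [5, 1, 5] (same object as a)
`a = [52, 80, 83, 31]` → a = [52, 80, 83, 31]
`b.append(79)` → b = [5, 1, 5, 79]
`print(a)` → prints [52, 80, 83, 31]
`print(b)` → prints [5, 1, 5, 79]

Answer:
[52, 80, 83, 31]
[5, 1, 5, 79]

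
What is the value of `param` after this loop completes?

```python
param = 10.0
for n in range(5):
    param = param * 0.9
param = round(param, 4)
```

Exponential decay: 10.0 * 0.9^5
`param` takes the values: 10.0 → 9.0 → 8.1 → 7.29 → 6.561 → 5.9049

Answer: 5.9049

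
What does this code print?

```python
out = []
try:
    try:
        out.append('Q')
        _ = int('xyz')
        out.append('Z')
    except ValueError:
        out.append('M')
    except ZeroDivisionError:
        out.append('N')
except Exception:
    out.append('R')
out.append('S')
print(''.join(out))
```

Execution trace: 'Q' (inner try body) → 'M' (inner except ValueError) → 'S' (after the try/except). Output: QMS

Answer: QMS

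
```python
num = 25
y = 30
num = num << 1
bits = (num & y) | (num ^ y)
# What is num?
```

Trace:
`num = 25` → num = 25
`y = 30` → y = 30
`num = num << 1` → num = 50
`bits = (num & y) | (num ^ y)` → bits = 62
So num = 50

Answer: 50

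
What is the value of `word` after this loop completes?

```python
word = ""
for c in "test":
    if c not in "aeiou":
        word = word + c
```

Remove vowels from 'test'
`word` takes the values: "" → "t" → "ts" → "tst"

Answer: "tst"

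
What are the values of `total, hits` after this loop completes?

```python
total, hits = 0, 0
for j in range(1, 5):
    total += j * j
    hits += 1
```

Sum of squares and count
`total, hits` takes the values: (0, 0) → (1, 0) → (1, 1) → (5, 1) → (5, 2) → (14, 2) → (14, 3) → (30, 3) → (30, 4)

Answer: 30, 4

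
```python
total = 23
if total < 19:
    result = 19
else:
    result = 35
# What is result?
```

Trace:
`total = 23` → total = 23
`if total < 19: ...` → total < 19 is False, take else branch → result = 35
So result = 35

Answer: 35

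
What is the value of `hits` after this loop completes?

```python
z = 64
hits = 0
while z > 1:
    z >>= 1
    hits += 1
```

Count right shifts until 1
`hits` takes the values: 0 → 1 → 2 → 3 → 4 → 5 → 6

Answer: 6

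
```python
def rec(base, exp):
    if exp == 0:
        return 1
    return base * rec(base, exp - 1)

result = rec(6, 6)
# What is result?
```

rec(6, 6) = 6 * 6 * 6 * 6 * 6 * 6 = 46656

Answer: 46656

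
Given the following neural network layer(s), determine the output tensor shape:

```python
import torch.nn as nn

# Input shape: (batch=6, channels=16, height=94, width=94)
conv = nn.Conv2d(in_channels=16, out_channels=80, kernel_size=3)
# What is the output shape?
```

Input: (6, 16, 94, 94) -> Output: (6, 80, 92, 92)

Answer: (6, 80, 92, 92)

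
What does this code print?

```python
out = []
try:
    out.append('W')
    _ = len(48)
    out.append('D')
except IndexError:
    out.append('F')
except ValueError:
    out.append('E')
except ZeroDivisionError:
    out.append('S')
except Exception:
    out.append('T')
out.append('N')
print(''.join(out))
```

Execution trace: 'W' (try body) → 'T' (except Exception) → 'N' (after the try/except). Output: WTN

Answer: WTN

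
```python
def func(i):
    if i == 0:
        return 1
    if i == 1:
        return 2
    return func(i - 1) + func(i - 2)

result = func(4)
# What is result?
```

Build up from base cases: func(0)=1, func(1)=2, func(2)=3, func(3)=5, func(4)=8

Answer: 8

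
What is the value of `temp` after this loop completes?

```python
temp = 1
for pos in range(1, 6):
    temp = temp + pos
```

Start at 1, add 1 through 5
`temp` takes the values: 1 → 2 → 4 → 7 → 11 → 16

Answer: 16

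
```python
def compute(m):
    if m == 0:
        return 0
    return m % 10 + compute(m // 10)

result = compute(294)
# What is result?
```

Sum of digits of 294: 4 + 9 + 2 = 15

Answer: 15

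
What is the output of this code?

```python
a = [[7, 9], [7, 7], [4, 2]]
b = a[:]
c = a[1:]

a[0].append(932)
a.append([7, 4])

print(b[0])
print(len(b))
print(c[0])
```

Key concept: slice with nested mutation.
Step by step:
`a = [[7, 9], [7, 7], [4, 2]]` → a = [[7, 9], [7, 7], [4, 2]]
`b = a[:]` → b = [[7, 9], [7, 7], [4, 2]]
`c = a[1:]` → c = [[7, 7], [4, 2]]
`a[0].append(932)` → a = [[7, 9, 932], [7, 7], [4, 2]]; b = [[7, 9, 932], [7, 7], [4, 2]]
`a.append([7, 4])` → a = [[7, 9, 932], [7, 7], [4, 2], [7, 4]]
`print(b[0])` → prints [7, 9, 932]
`print(len(b))` → prints 3
`print(c[0])` → prints [7, 7]

Answer:
[7, 9, 932]
3
[7, 7]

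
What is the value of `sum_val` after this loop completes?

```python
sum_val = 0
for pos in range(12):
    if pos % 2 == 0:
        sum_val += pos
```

Sum of even numbers 0 to 11
`sum_val` takes the values: 0 → 2 → 6 → 12 → 20 → 30

Answer: 30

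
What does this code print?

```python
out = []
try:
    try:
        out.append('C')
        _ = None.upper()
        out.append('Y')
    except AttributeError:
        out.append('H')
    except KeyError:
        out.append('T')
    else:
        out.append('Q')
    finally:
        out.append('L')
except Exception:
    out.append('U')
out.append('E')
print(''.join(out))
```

Execution trace: 'C' (inner try body) → 'H' (inner except AttributeError) → 'L' (inner finally) → 'E' (after the try/except). Output: CHLE

Answer: CHLE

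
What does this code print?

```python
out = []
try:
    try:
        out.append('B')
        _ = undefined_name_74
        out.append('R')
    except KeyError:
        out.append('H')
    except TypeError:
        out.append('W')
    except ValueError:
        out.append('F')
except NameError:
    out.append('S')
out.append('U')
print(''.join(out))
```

Execution trace: 'B' (inner try body) → 'S' (outer except NameError) → 'U' (after the try/except). Output: BSU

Answer: BSU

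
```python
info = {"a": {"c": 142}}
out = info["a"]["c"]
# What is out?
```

Trace:
`info = {"a": {"c": 142}}` → info = {'a': {'c': 142}}
`out = info["a"]["c"]` → out = 142
So out = 142

Answer: 142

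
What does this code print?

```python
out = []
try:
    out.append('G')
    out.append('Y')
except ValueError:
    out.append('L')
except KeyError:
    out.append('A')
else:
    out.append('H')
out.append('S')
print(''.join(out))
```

Execution trace: 'G' (try body) → 'Y' (try body, no exception) → 'H' (else) → 'S' (after the try/except). Output: GYHS

Answer: GYHS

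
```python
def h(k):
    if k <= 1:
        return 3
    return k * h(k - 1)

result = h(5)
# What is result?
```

h(5) = 5 * 4 * 3 * 2 * 3 = 360

Answer: 360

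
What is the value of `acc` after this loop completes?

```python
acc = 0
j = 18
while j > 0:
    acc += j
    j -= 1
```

Sum 18 down to 1
`acc` takes the values: 0 → 18 → 35 → 51 → 66 → 80 → 93 → 105 → 116 → 126 → 135 → 143 → 150 → 156 → 161 → 165 → 168 → 170 → 171

Answer: 171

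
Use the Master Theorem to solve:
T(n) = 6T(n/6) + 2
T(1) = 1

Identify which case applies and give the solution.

a=6, b=6, f(n)=2. log_6(6) = 1. Since c=0 < 1, Case 1 applies: T(n) = Θ(n^log_b(a)) = O(n).

Answer: O(n) - Case 1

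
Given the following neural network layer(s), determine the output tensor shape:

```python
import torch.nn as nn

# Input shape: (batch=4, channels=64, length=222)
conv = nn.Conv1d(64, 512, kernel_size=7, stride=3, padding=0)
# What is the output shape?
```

Input: (4, 64, 222) -> Output: (4, 512, 72)

Answer: (4, 512, 72)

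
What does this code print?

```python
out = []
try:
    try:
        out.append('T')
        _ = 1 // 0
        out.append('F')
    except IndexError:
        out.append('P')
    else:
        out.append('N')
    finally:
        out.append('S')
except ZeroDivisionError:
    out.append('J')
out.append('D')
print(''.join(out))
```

Execution trace: 'T' (try body) → 'S' (finally) → 'J' (outer except ZeroDivisionError) → 'D' (after the try/except). Output: TSJD

Answer: TSJD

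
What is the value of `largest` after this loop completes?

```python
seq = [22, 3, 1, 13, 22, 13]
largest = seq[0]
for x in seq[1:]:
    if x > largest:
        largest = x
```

Maximum of [22, 3, 1, 13, 22, 13]
`largest` takes the values: 22

Answer: 22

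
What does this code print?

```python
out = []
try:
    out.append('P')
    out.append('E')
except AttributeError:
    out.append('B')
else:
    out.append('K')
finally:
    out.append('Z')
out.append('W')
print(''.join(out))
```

Execution trace: 'P' (try body) → 'E' (try body, no exception) → 'K' (else) → 'Z' (finally) → 'W' (after the try/except). Output: PEKZW

Answer: PEKZW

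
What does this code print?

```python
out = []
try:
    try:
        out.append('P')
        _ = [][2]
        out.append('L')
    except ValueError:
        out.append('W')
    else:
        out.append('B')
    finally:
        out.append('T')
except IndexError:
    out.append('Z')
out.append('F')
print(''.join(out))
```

Execution trace: 'P' (try body) → 'T' (finally) → 'Z' (outer except IndexError) → 'F' (after the try/except). Output: PTZF

Answer: PTZF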